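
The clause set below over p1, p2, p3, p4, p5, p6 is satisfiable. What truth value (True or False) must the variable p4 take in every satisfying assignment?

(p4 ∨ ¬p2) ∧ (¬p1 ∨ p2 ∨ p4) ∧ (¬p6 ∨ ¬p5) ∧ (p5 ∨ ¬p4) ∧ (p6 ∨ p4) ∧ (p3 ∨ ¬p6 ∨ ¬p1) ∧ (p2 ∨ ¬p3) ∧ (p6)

False

Suppose p4 = True.
(p5) alone gives p5 = True.
(¬p6) alone gives p6 = False.
That conflicts with the unit clause (p6).
So every satisfying assignment has p4 = False.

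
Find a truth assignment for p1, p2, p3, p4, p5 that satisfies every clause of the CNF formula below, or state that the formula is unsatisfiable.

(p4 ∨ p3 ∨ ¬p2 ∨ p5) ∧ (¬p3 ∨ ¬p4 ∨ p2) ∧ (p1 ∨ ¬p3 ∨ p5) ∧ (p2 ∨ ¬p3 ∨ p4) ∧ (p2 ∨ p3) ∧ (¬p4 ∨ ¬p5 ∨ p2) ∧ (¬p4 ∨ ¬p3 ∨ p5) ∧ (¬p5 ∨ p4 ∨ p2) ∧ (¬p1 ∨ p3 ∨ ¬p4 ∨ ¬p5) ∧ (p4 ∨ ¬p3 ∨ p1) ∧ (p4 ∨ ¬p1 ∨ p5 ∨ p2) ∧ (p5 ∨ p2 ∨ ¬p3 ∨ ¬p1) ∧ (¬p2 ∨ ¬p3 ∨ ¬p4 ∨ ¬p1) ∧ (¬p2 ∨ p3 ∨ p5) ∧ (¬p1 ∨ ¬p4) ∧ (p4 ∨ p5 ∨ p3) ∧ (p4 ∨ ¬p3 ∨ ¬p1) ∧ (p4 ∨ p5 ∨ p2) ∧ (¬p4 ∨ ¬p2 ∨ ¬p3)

Try p2 = True.
Try p3 = False.
Unit clause (p5) forces p5 = True.
Try p1 = False.
No clause remains; p4 is free.

p1=False; p2=True; p3=False; p4=True; p5=True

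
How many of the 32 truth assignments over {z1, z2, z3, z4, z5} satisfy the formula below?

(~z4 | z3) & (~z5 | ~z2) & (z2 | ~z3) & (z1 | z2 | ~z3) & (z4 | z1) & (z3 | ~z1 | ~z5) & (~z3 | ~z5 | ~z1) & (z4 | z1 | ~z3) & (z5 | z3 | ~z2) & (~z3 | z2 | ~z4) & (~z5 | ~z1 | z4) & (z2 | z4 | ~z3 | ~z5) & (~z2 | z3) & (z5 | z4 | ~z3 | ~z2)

3

There are 2^5 = 32 truth assignments over (z1, z2, z3, z4, z5).
Split on z1. With z1 = 1, the clauses containing z1 are satisfied and ~z1 drops from the rest; 2 of the 2^4 = 16 assignments to the other variables satisfy what remains.
With z1 = 0, by the same count on the reduced clause set, 1 assignment works.
(One model: z1=F, z2=T, z3=T, z4=T, z5=F.)
Total: 2 + 1 = 3.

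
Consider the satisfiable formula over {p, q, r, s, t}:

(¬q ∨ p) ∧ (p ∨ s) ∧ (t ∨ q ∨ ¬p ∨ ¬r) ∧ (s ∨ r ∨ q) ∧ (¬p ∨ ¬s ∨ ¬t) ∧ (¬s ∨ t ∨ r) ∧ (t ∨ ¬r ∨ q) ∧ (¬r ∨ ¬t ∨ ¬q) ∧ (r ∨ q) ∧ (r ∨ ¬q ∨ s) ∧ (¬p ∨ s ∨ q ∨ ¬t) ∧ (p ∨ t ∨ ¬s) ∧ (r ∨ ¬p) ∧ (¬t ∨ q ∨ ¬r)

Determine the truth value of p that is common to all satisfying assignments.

True

Suppose p = False.
From the singleton clause (¬q), q = False.
From the singleton clause (s), s = True.
From the singleton clause (r), r = True.
From the singleton clause (t), t = True.
But (¬t) is also a unit clause — contradiction.
So every satisfying assignment has p = True.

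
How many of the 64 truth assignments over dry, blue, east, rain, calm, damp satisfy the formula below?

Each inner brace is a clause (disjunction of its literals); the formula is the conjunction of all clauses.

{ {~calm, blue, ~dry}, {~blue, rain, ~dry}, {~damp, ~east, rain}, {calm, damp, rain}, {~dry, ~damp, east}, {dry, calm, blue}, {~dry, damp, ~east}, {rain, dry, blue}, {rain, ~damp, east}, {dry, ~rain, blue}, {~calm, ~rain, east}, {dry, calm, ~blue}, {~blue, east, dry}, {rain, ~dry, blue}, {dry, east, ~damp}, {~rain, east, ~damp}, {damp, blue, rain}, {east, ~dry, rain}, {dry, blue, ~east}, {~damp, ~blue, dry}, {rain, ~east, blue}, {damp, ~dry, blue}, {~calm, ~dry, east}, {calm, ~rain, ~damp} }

4

There are 2^6 = 64 truth assignments over (dry, blue, east, rain, calm, damp).
Split on east. With east = 1, the clauses containing east are satisfied and ~east drops from the rest; 3 of the 2^5 = 32 assignments to the other variables satisfy what remains.
With east = 0, by the same count on the reduced clause set, 1 assignment works.
Total: 3 + 1 = 4.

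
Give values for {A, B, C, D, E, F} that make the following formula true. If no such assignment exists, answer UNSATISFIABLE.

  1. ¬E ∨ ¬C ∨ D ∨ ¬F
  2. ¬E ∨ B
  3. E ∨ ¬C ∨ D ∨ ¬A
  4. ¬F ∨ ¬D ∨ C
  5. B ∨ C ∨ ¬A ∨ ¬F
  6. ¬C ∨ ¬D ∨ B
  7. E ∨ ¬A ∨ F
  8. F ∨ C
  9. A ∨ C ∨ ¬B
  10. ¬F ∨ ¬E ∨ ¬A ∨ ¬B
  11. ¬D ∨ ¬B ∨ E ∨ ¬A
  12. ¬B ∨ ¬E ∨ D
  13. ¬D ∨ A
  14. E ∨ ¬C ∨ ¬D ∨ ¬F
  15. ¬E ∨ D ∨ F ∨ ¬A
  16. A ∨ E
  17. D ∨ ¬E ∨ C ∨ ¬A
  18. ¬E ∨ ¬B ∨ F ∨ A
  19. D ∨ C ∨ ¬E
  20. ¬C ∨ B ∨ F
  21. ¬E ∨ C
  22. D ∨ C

A=True,  B=True,  C=True,  D=True,  E=True,  F=False

Suppose E = True.
Unit clause (B) forces B = True.
Unit clause (D) forces D = True.
Unit clause (A) forces A = True.
Unit clause (¬F) forces F = False.
Unit clause (C) forces C = True.
This assignment satisfies each clause.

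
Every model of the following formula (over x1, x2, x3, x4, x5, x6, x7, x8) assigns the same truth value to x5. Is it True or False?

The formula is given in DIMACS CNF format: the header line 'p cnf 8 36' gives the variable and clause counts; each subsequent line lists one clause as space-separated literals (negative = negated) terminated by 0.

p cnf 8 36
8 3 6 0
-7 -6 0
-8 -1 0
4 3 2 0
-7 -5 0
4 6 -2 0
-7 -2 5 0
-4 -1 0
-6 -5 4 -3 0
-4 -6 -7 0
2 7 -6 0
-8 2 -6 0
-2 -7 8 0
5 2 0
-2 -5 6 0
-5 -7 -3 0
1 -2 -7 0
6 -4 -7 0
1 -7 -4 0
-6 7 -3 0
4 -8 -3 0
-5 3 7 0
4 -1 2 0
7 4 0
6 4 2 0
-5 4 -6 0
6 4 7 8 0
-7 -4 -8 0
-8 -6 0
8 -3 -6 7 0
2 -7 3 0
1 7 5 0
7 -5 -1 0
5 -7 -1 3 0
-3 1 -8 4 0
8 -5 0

True

Suppose x5 = False.
From the singleton clause (x2), x2 = True.
From the singleton clause (¬x7), x7 = False.
From the singleton clause (x4), x4 = True.
From the singleton clause (¬x1), x1 = False.
Now (x1) is unsatisfied and unit — conflict.
So every satisfying assignment has x5 = True.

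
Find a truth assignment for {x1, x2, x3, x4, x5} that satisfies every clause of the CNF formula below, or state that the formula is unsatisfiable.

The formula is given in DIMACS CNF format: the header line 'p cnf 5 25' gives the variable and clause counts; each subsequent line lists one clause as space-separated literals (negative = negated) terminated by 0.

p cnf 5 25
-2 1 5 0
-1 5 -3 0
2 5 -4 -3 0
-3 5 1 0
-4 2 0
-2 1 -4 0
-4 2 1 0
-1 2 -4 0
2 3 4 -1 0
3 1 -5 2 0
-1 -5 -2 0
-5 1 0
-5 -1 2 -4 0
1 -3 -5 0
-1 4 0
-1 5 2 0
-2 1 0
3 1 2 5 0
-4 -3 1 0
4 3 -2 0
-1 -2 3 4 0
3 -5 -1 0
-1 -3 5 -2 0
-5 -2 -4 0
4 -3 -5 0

x1=True, x2=True, x3=False, x4=True, x5=False

Branch on x4: set x4 = True.
Unit clause (x2) forces x2 = True.
Unit clause (x1) forces x1 = True.
Unit clause (¬x5) forces x5 = False.
Unit clause (¬x3) forces x3 = False.
This assignment satisfies each clause.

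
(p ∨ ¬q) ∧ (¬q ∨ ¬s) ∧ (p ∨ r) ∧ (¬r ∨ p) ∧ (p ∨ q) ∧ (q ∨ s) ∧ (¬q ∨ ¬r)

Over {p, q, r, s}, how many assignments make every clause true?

3

There are 2^4 = 16 truth assignments over (p, q, r, s).
Split on p. With p = True, the clauses containing p are satisfied and ¬p drops from the rest; 3 of the 2^3 = 8 assignments to the other variables satisfy what remains.
With p = False, by the same count on the reduced clause set, 0 assignments work.
(One model: p=T, q=F, r=F, s=T.)
Total: 3 + 0 = 3.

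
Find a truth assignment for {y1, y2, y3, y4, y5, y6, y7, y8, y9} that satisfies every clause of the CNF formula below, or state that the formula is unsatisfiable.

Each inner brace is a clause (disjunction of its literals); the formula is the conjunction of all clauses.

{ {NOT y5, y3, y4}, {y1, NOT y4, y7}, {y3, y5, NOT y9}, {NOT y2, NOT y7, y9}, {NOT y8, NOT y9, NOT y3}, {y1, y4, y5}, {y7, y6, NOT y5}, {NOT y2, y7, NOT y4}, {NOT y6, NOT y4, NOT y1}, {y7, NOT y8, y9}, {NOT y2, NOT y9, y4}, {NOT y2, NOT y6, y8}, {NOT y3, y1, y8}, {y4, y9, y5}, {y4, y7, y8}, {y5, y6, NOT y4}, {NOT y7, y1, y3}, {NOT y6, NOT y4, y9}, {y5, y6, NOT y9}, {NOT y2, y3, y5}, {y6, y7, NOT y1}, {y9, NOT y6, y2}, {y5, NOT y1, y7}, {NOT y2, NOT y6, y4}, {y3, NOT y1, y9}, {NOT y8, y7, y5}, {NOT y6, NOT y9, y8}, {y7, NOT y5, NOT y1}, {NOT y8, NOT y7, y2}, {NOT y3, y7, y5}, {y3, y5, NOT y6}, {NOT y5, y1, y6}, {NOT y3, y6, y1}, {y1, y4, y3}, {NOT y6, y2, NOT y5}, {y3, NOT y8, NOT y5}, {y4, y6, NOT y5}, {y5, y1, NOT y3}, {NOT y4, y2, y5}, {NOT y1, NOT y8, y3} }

Suppose y5 = true.
Suppose y3 = false.
(y4) alone gives y4 = true.
(NOT y8) alone gives y8 = false.
Suppose y1 = true.
(NOT y6) alone gives y6 = false.
(y7) alone gives y7 = true.
(y9) alone gives y9 = true.
Every clause is now satisfied; y2 is unconstrained.

y1: true, y2: false, y3: false, y4: true, y5: true, y6: false, y7: true, y8: false, y9: true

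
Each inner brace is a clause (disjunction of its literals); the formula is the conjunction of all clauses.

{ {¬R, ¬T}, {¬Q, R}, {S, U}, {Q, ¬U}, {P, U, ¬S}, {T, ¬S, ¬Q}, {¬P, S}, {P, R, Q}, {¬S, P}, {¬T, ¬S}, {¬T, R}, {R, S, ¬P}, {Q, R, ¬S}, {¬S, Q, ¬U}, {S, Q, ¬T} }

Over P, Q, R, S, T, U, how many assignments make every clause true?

There are 2^6 = 64 truth assignments over (P, Q, R, S, T, U).
Split on P. With P = True, the clauses containing P are satisfied and ¬P drops from the rest; 1 of the 2^5 = 32 assignments to the other variables satisfy what remains.
With P = False, by the same count on the reduced clause set, 1 assignment works.
Total: 1 + 1 = 2.

2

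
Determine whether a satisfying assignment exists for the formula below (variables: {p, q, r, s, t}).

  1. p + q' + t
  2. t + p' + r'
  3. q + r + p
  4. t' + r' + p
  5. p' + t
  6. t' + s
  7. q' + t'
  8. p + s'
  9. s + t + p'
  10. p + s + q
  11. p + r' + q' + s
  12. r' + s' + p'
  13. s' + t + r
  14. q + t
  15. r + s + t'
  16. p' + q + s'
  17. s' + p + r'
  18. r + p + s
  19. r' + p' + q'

Unsatisfiable

Branch on p: set p = 0.
The clause (s') is unit, so s = 0.
The clause (t') is unit, so t = 0.
The clause (q') is unit, so q = 0.
Now (q) is unsatisfied and unit — conflict.
Backtrack on p: now try p = 1.
The clause (t) is unit, so t = 1.
The clause (s) is unit, so s = 1.
The clause (q') is unit, so q = 0.
Now (q) is unsatisfied and unit — conflict.
Both values of p lead to a conflict.
No assignment satisfies every clause.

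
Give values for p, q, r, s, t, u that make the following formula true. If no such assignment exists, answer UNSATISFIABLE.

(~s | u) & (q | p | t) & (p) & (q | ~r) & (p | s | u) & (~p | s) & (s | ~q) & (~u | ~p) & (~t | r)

UNSATISFIABLE

Unit clause (p) forces p = 1.
Unit clause (s) forces s = 1.
Unit clause (u) forces u = 1.
But (~u) is also a unit clause — contradiction.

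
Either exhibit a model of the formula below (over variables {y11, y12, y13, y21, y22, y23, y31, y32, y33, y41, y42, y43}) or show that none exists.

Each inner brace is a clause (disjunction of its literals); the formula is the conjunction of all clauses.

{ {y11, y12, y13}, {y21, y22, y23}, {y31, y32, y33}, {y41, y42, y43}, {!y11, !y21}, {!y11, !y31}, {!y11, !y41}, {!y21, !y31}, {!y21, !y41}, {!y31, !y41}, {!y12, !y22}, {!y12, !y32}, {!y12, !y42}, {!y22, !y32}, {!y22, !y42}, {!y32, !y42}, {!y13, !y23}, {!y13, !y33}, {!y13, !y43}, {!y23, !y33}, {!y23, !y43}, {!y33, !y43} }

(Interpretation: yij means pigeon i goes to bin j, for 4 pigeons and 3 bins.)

Suppose y11 = false.
Suppose y12 = true.
Unit clause (!y22) forces y22 = false.
Unit clause (!y32) forces y32 = false.
Unit clause (!y42) forces y42 = false.
Suppose y21 = true.
Unit clause (!y31) forces y31 = false.
Unit clause (y33) forces y33 = true.
Unit clause (!y41) forces y41 = false.
Unit clause (y43) forces y43 = true.
But (!y43) is also a unit clause — contradiction.
So y21 must be the other value — set y21 = false.
Unit clause (y23) forces y23 = true.
Unit clause (!y13) forces y13 = false.
Unit clause (!y33) forces y33 = false.
Unit clause (y31) forces y31 = true.
Unit clause (!y41) forces y41 = false.
Unit clause (y43) forces y43 = true.
But (!y43) is also a unit clause — contradiction.
Either choice for y21 ends in contradiction.
So y12 must be the other value — set y12 = false.
Unit clause (y13) forces y13 = true.
Unit clause (!y23) forces y23 = false.
Unit clause (!y33) forces y33 = false.
Unit clause (!y43) forces y43 = false.
Suppose y21 = true.
Unit clause (!y31) forces y31 = false.
Unit clause (y32) forces y32 = true.
Unit clause (!y41) forces y41 = false.
Unit clause (y42) forces y42 = true.
But (!y42) is also a unit clause — contradiction.
So y21 must be the other value — set y21 = false.
Unit clause (y22) forces y22 = true.
Unit clause (!y32) forces y32 = false.
Unit clause (y31) forces y31 = true.
Unit clause (!y41) forces y41 = false.
Unit clause (y42) forces y42 = true.
But (!y42) is also a unit clause — contradiction.
Either choice for y21 ends in contradiction.
Either choice for y12 ends in contradiction.
So y11 must be the other value — set y11 = true.
Unit clause (!y21) forces y21 = false.
Unit clause (!y31) forces y31 = false.
Unit clause (!y41) forces y41 = false.
Suppose y22 = true.
Unit clause (!y12) forces y12 = false.
Unit clause (!y32) forces y32 = false.
Unit clause (y33) forces y33 = true.
Unit clause (!y42) forces y42 = false.
Unit clause (y43) forces y43 = true.
But (!y43) is also a unit clause — contradiction.
So y22 must be the other value — set y22 = false.
Unit clause (y23) forces y23 = true.
Unit clause (!y13) forces y13 = false.
Unit clause (!y33) forces y33 = false.
Unit clause (y32) forces y32 = true.
Unit clause (!y12) forces y12 = false.
Unit clause (!y42) forces y42 = false.
Unit clause (y43) forces y43 = true.
But (!y43) is also a unit clause — contradiction.
Either choice for y22 ends in contradiction.
Either choice for y11 ends in contradiction.

UNSATISFIABLE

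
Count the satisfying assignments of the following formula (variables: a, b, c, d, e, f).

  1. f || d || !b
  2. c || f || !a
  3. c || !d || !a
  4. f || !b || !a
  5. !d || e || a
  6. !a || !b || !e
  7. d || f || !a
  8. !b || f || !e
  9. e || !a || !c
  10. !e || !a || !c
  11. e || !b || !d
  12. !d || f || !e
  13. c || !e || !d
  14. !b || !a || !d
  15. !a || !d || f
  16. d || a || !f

9

There are 2^6 = 64 truth assignments over (a, b, c, d, e, f).
Split on e. With e = true, the clauses containing e are satisfied and !e drops from the rest; 5 of the 2^5 = 32 assignments to the other variables satisfy what remains.
With e = false, by the same count on the reduced clause set, 4 assignments work.
(One model: a=F, b=F, c=F, d=F, e=F, f=F.)
Total: 5 + 4 = 9.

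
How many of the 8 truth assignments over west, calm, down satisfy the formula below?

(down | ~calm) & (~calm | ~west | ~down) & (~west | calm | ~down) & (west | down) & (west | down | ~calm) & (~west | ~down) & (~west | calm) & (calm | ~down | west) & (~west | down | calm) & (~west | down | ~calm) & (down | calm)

1

There are 2^3 = 8 truth assignments over (west, calm, down).
Check each against the 11 clauses (columns in the order west, calm, down):
  F F F  ✗ fails (west | down)
  F F T  ✗ fails (calm | ~down | west)
  F T F  ✗ fails (down | ~calm)
  F T T  ✓ satisfies all
  T F F  ✗ fails (~west | calm)
  T F T  ✗ fails (~west | calm | ~down)
  T T F  ✗ fails (down | ~calm)
  T T T  ✗ fails (~calm | ~west | ~down)
1 of the 8 rows is a model.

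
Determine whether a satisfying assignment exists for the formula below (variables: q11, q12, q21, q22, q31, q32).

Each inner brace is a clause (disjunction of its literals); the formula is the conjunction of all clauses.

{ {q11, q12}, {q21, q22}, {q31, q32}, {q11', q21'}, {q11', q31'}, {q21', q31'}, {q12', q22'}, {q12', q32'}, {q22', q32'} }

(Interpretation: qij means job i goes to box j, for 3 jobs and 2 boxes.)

Unsatisfiable

Case q11 = 1:
From the singleton clause (q21'), q21 = 0.
From the singleton clause (q22), q22 = 1.
From the singleton clause (q31'), q31 = 0.
From the singleton clause (q32), q32 = 1.
Now (q32') is unsatisfied and unit — conflict.
So q11 must be the other value — set q11 = 0.
From the singleton clause (q12), q12 = 1.
From the singleton clause (q22'), q22 = 0.
From the singleton clause (q21), q21 = 1.
From the singleton clause (q31'), q31 = 0.
From the singleton clause (q32), q32 = 1.
Now (q32') is unsatisfied and unit — conflict.
Neither q11 = 1 nor q11 = 0 works.
No assignment satisfies every clause.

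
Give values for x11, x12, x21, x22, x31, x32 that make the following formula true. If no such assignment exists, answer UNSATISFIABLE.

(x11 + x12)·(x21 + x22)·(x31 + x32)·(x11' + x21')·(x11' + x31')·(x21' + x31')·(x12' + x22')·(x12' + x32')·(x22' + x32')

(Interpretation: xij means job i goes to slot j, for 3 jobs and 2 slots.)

UNSATISFIABLE

Branch on x11: set x11 = 1.
The clause (x21') is unit, so x21 = 0.
The clause (x22) is unit, so x22 = 1.
The clause (x31') is unit, so x31 = 0.
The clause (x32) is unit, so x32 = 1.
Now (x32') is unsatisfied and unit — conflict.
Undo x11 and try x11 = 0.
The clause (x12) is unit, so x12 = 1.
The clause (x22') is unit, so x22 = 0.
The clause (x21) is unit, so x21 = 1.
The clause (x31') is unit, so x31 = 0.
The clause (x32) is unit, so x32 = 1.
Now (x32') is unsatisfied and unit — conflict.
Either choice for x11 ends in contradiction.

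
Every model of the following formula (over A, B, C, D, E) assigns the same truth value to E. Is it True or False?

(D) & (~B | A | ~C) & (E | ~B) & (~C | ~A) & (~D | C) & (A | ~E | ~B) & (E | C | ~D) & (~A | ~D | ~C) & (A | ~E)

False

Suppose E = 1.
(D) alone gives D = 1.
(C) alone gives C = 1.
(~A) alone gives A = 0.
That conflicts with the unit clause (A).
So every satisfying assignment has E = False.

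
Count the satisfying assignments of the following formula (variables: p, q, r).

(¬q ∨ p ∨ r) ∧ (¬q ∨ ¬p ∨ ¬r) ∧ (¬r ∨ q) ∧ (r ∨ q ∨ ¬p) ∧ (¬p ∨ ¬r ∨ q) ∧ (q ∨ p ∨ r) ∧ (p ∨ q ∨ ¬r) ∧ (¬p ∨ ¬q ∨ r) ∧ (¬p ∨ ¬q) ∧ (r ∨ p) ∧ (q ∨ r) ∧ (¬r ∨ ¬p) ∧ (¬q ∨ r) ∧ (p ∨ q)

1

There are 2^3 = 8 truth assignments over (p, q, r).
Check each against the 14 clauses (columns in the order p, q, r):
  F F F  ✗ fails (q ∨ p ∨ r)
  F F T  ✗ fails (¬r ∨ q)
  F T F  ✗ fails (¬q ∨ p ∨ r)
  F T T  ✓ satisfies all
  T F F  ✗ fails (r ∨ q ∨ ¬p)
  T F T  ✗ fails (¬r ∨ q)
  T T F  ✗ fails (¬p ∨ ¬q ∨ r)
  T T T  ✗ fails (¬q ∨ ¬p ∨ ¬r)
1 of the 8 rows is a model.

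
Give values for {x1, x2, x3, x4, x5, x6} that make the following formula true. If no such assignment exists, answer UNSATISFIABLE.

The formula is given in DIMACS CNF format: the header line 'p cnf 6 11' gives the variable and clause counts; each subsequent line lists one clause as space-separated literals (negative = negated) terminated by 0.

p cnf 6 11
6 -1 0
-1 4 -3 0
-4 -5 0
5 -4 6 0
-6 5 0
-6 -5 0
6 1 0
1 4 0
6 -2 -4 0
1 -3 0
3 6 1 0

UNSATISFIABLE

Suppose x6 = True.
From the singleton clause (x5), x5 = True.
But (¬x5) is also a unit clause — contradiction.
So x6 must be the other value — set x6 = False.
From the singleton clause (¬x1), x1 = False.
But (x1) is also a unit clause — contradiction.
Both values of x6 lead to a conflict.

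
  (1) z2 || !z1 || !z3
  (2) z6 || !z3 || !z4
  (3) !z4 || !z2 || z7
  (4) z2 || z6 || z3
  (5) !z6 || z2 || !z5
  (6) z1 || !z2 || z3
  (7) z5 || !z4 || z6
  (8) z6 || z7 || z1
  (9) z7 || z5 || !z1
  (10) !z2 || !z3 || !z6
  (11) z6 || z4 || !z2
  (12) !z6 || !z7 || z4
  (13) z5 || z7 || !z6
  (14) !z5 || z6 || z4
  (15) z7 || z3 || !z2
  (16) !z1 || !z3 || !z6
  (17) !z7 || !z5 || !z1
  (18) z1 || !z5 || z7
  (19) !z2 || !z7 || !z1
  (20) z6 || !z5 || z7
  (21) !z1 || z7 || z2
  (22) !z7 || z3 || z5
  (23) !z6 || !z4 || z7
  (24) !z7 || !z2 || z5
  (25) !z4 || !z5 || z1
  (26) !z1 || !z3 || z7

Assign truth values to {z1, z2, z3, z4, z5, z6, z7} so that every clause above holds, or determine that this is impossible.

Try z2 = false.
Try z1 = false.
Try z6 = false.
Unit clause (z3) forces z3 = true.
Unit clause (!z4) forces z4 = false.
Unit clause (z7) forces z7 = true.
Unit clause (!z5) forces z5 = false.
This assignment satisfies each clause.

z1 ↦ false, z2 ↦ false, z3 ↦ true, z4 ↦ false, z5 ↦ false, z6 ↦ false, z7 ↦ true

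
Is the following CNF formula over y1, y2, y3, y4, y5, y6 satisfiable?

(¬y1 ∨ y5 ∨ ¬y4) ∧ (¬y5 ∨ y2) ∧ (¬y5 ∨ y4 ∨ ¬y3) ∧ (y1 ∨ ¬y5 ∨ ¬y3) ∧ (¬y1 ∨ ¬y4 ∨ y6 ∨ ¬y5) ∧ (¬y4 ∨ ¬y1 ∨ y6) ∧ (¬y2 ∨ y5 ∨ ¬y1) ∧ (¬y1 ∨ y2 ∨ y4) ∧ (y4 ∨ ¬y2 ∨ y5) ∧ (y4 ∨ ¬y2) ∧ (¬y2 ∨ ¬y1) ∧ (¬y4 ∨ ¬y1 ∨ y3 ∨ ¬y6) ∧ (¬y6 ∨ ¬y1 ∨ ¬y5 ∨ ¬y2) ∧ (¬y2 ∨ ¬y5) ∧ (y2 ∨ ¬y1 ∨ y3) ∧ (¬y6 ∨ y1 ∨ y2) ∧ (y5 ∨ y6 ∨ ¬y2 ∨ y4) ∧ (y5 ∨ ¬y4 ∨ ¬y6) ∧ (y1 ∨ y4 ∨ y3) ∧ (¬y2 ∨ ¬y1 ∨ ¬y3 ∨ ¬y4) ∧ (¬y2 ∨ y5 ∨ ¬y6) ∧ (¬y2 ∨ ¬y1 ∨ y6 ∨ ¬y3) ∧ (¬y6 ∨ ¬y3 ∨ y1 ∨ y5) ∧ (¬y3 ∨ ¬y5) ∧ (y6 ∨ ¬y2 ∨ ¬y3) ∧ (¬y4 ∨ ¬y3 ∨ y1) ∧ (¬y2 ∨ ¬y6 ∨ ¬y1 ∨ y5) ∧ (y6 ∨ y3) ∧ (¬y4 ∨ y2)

Satisfiable

Suppose y5 = False.
Suppose y1 = False.
Suppose y4 = False.
(¬y2) alone gives y2 = False.
(¬y6) alone gives y6 = False.
(y3) alone gives y3 = True.
This assignment satisfies each clause.
A satisfying assignment: y1=False, y2=False, y3=True, y4=False, y5=False, y6=False.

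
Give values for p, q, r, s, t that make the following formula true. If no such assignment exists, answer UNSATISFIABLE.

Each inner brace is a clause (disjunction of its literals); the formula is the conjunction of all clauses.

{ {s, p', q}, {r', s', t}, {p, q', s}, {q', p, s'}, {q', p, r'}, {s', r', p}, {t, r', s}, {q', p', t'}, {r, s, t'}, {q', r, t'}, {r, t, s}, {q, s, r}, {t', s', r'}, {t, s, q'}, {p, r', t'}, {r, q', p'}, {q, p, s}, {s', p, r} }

p=1; q=0; r=0; s=1; t=1

Case s = 1:
Case r = 0:
The clause (p) is unit, so p = 1.
The clause (q') is unit, so q = 0.
No clause remains; t is free.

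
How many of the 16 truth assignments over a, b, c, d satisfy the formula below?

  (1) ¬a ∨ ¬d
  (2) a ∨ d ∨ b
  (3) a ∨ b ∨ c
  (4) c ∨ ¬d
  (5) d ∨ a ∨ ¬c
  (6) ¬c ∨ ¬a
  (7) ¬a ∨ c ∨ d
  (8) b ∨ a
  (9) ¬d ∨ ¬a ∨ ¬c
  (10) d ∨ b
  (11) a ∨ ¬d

There are 2^4 = 16 truth assignments over (a, b, c, d).
Check each against the 11 clauses (columns in the order a, b, c, d):
  F F F F  ✗ fails (a ∨ d ∨ b)
  F F F T  ✗ fails (a ∨ b ∨ c)
  F F T F  ✗ fails (a ∨ d ∨ b)
  F F T T  ✗ fails (b ∨ a)
  F T F F  ✓ satisfies all
  F T F T  ✗ fails (c ∨ ¬d)
  F T T F  ✗ fails (d ∨ a ∨ ¬c)
  F T T T  ✗ fails (a ∨ ¬d)
  T F F F  ✗ fails (¬a ∨ c ∨ d)
  T F F T  ✗ fails (¬a ∨ ¬d)
  T F T F  ✗ fails (¬c ∨ ¬a)
  T F T T  ✗ fails (¬a ∨ ¬d)
  T T F F  ✗ fails (¬a ∨ c ∨ d)
  T T F T  ✗ fails (¬a ∨ ¬d)
  T T T F  ✗ fails (¬c ∨ ¬a)
  T T T T  ✗ fails (¬a ∨ ¬d)
1 of the 16 rows is a model.

1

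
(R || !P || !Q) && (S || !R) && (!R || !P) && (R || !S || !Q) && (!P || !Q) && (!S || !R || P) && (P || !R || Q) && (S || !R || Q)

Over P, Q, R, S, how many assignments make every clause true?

5

There are 2^4 = 16 truth assignments over (P, Q, R, S).
Check each against the 8 clauses (columns in the order P, Q, R, S):
  F F F F  ✓ satisfies all
  F F F T  ✓ satisfies all
  F F T F  ✗ fails (S || !R)
  F F T T  ✗ fails (!S || !R || P)
  F T F F  ✓ satisfies all
  F T F T  ✗ fails (R || !S || !Q)
  F T T F  ✗ fails (S || !R)
  F T T T  ✗ fails (!S || !R || P)
  T F F F  ✓ satisfies all
  T F F T  ✓ satisfies all
  T F T F  ✗ fails (S || !R)
  T F T T  ✗ fails (!R || !P)
  T T F F  ✗ fails (R || !P || !Q)
  T T F T  ✗ fails (R || !P || !Q)
  T T T F  ✗ fails (S || !R)
  T T T T  ✗ fails (!R || !P)
5 of the 16 rows are models.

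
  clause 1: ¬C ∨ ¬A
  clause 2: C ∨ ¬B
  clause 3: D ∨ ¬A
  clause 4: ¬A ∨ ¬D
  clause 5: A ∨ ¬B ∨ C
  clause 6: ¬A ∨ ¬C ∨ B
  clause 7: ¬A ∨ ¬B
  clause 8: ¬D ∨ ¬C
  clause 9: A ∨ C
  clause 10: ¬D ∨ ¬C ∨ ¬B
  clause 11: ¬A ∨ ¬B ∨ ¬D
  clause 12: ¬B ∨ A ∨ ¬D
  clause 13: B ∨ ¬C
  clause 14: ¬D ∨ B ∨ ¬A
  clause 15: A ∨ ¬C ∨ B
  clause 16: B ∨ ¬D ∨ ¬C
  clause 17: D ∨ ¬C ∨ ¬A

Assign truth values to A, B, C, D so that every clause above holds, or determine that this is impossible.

A=False, B=True, C=True, D=False

Case C = True:
The clause (¬A) is unit, so A = False.
The clause (¬D) is unit, so D = False.
The clause (B) is unit, so B = True.
All clauses are satisfied.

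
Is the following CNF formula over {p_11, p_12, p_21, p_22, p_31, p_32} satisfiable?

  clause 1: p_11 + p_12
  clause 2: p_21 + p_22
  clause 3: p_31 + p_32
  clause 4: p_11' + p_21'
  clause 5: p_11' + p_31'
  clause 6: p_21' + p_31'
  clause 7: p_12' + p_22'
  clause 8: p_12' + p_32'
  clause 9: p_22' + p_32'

Try p_11 = 1.
(p_21') alone gives p_21 = 0.
(p_22) alone gives p_22 = 1.
(p_31') alone gives p_31 = 0.
(p_32) alone gives p_32 = 1.
But (p_32') is also a unit clause — contradiction.
So p_11 must be the other value — set p_11 = 0.
(p_12) alone gives p_12 = 1.
(p_22') alone gives p_22 = 0.
(p_21) alone gives p_21 = 1.
(p_31') alone gives p_31 = 0.
(p_32) alone gives p_32 = 1.
But (p_32') is also a unit clause — contradiction.
Both values of p_11 lead to a conflict.
No assignment satisfies every clause.

No, unsatisfiable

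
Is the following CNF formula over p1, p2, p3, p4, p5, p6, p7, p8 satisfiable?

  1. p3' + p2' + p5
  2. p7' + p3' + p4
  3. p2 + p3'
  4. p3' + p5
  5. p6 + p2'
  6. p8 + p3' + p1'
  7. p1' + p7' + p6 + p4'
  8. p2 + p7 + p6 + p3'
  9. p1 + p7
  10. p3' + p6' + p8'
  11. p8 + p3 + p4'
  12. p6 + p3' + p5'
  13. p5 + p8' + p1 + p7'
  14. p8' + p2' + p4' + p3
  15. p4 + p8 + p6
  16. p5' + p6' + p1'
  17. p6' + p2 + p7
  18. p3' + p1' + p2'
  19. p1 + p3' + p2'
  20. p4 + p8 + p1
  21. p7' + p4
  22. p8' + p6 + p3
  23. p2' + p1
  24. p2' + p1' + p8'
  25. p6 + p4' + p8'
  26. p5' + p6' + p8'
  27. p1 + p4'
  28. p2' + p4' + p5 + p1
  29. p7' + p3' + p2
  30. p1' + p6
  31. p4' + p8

Branch on p2: set p2 = 0.
The clause (p3') is unit, so p3 = 0.
Branch on p1: set p1 = 1.
The clause (p6) is unit, so p6 = 1.
The clause (p5') is unit, so p5 = 0.
The clause (p7) is unit, so p7 = 1.
The clause (p4) is unit, so p4 = 1.
The clause (p8) is unit, so p8 = 1.
Every clause now holds.
A satisfying assignment: p1 ↦ 1,  p2 ↦ 0,  p3 ↦ 0,  p4 ↦ 1,  p5 ↦ 0,  p6 ↦ 1,  p7 ↦ 1,  p8 ↦ 1.

Satisfiable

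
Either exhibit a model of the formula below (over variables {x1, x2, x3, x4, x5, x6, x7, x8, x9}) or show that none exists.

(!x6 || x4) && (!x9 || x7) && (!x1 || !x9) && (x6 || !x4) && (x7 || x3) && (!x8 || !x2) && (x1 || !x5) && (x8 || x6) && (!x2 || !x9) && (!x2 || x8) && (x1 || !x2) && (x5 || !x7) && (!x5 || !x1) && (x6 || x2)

Try x6 = true.
(x4) alone gives x4 = true.
Try x9 = false.
Try x7 = false.
(x3) alone gives x3 = true.
Try x8 = false.
(!x2) alone gives x2 = false.
Try x1 = true.
(!x5) alone gives x5 = false.
Every clause now holds.

x1 ↦ true,  x2 ↦ false,  x3 ↦ true,  x4 ↦ true,  x5 ↦ false,  x6 ↦ true,  x7 ↦ false,  x8 ↦ false,  x9 ↦ false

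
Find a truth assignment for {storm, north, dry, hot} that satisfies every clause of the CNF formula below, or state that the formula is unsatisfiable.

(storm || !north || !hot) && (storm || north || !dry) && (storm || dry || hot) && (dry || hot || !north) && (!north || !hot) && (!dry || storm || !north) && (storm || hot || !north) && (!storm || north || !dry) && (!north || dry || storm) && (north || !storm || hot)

Branch on north: set north = false.
Branch on storm: set storm = false.
From the singleton clause (!dry), dry = false.
From the singleton clause (hot), hot = true.
All clauses are satisfied.

storm=false; north=false; dry=false; hot=true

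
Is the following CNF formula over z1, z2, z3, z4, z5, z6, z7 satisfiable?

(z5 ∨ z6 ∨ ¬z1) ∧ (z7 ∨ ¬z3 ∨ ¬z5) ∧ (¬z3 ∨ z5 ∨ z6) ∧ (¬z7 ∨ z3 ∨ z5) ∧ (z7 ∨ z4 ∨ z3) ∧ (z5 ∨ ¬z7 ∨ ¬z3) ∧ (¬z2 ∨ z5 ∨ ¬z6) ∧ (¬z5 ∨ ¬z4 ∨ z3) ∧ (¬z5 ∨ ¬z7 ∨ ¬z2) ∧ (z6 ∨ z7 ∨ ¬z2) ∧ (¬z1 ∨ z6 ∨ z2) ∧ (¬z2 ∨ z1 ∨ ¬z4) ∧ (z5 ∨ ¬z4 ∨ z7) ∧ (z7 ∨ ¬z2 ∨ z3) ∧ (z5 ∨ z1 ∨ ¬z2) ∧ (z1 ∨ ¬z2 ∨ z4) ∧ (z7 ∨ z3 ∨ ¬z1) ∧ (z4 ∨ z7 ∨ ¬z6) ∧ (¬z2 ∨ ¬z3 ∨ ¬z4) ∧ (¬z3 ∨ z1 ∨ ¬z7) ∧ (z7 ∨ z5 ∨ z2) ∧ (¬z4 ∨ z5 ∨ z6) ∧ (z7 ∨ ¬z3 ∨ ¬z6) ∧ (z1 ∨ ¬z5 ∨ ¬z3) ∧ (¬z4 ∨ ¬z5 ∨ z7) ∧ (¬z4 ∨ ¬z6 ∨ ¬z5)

Satisfiable

Suppose z5 = True.
Suppose z7 = True.
From the singleton clause (¬z2), z2 = False.
Suppose z4 = False.
Suppose z1 = False.
From the singleton clause (¬z3), z3 = False.
All clauses hold; z6 can take either value.
A satisfying assignment: z1 ↦ False, z2 ↦ False, z3 ↦ False, z4 ↦ False, z5 ↦ True, z6 ↦ True, z7 ↦ True.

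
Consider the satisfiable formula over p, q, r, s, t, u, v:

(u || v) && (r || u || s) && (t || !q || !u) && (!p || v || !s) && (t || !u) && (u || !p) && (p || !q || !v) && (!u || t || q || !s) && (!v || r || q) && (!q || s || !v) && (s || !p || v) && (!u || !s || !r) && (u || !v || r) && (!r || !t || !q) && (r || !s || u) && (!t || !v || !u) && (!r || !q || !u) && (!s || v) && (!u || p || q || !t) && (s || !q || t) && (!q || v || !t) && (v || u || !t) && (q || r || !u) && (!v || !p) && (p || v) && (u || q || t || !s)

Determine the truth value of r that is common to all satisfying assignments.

Suppose r = false.
Case u = true:
Unit clause (t) forces t = true.
Unit clause (!v) forces v = false.
Unit clause (!s) forces s = false.
Unit clause (!p) forces p = false.
But (p) is also a unit clause — contradiction.
So u must be the other value — set u = false.
Unit clause (v) forces v = true.
But (!v) is also a unit clause — contradiction.
Either choice for u ends in contradiction.
So every satisfying assignment has r = True.

True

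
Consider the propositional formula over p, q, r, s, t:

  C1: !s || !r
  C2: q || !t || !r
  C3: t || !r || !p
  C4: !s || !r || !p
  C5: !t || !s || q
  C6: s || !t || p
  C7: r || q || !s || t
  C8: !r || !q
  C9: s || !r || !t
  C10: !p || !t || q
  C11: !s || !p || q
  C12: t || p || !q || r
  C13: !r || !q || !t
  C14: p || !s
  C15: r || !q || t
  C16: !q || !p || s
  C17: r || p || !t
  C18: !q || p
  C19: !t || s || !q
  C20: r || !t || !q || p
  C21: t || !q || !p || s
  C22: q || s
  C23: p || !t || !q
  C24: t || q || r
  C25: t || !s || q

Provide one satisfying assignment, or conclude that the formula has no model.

Case s = true:
The clause (!r) is unit, so r = false.
The clause (p) is unit, so p = true.
The clause (q) is unit, so q = true.
The clause (t) is unit, so t = true.
Every clause now holds.

p: true, q: true, r: false, s: true, t: true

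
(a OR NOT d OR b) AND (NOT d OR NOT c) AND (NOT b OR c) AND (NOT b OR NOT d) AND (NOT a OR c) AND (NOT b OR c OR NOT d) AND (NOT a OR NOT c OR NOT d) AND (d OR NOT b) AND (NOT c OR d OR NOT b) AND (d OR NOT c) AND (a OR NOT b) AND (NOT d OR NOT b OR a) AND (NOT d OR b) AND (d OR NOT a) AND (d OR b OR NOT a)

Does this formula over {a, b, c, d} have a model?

Yes, satisfiable

Try d = false.
Unit clause (NOT b) forces b = false.
Unit clause (NOT c) forces c = false.
Unit clause (NOT a) forces a = false.
Every clause now holds.
A satisfying assignment: a ↦ false; b ↦ false; c ↦ false; d ↦ false.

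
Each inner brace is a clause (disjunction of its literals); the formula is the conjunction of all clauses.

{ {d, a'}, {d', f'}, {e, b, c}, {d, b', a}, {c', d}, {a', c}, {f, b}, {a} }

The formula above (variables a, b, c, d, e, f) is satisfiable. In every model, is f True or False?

Suppose f = 1.
The clause (d') is unit, so d = 0.
The clause (a') is unit, so a = 0.
But (a) is also a unit clause — contradiction.
So every satisfying assignment has f = False.

False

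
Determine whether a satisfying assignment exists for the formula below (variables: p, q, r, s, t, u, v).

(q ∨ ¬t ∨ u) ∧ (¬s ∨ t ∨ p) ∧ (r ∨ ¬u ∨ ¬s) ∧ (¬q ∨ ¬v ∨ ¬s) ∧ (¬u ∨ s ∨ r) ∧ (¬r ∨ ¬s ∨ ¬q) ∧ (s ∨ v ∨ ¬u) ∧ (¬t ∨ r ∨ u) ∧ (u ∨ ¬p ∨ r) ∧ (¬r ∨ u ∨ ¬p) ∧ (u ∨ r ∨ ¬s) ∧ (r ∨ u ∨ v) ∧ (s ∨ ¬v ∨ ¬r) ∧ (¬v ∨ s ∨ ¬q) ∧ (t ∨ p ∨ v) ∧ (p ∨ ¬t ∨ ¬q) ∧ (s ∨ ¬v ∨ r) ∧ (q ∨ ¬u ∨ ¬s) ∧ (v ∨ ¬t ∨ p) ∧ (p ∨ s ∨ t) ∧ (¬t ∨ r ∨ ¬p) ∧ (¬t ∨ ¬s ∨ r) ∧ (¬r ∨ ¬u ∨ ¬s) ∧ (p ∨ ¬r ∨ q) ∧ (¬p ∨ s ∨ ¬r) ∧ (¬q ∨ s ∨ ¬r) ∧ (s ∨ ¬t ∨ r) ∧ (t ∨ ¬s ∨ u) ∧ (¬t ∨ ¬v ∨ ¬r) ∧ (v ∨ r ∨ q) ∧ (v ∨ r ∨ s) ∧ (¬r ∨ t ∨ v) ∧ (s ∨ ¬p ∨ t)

No

Try q = True.
Try v = False.
Try r = False.
The clause (u) is unit, so u = True.
The clause (¬s) is unit, so s = False.
That conflicts with the unit clause (s).
Undo r and try r = True.
The clause (¬s) is unit, so s = False.
That conflicts with the unit clause (s).
Both values of r lead to a conflict.
Undo v and try v = True.
The clause (¬s) is unit, so s = False.
That conflicts with the unit clause (s).
Both values of v lead to a conflict.
Undo q and try q = False.
Try t = False.
Try s = False.
The clause (p) is unit, so p = True.
That conflicts with the unit clause (¬p).
Undo s and try s = True.
The clause (p) is unit, so p = True.
The clause (¬u) is unit, so u = False.
That conflicts with the unit clause (u).
Both values of s lead to a conflict.
Undo t and try t = True.
The clause (u) is unit, so u = True.
The clause (¬s) is unit, so s = False.
The clause (r) is unit, so r = True.
The clause (v) is unit, so v = True.
That conflicts with the unit clause (¬v).
Both values of t lead to a conflict.
Both values of q lead to a conflict.
No assignment satisfies every clause.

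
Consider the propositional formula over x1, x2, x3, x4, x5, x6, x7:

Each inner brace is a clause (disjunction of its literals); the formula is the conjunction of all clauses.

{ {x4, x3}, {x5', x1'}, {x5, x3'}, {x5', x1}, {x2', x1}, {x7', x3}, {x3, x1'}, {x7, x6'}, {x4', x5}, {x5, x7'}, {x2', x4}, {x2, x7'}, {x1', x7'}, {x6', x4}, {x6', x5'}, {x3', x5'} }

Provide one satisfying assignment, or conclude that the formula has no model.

Suppose x4 = 1.
(x5) alone gives x5 = 1.
(x1') alone gives x1 = 0.
Now (x1) is unsatisfied and unit — conflict.
That branch fails; take x4 = 0 instead.
(x3) alone gives x3 = 1.
(x5) alone gives x5 = 1.
Now (x5') is unsatisfied and unit — conflict.
Either choice for x4 ends in contradiction.

UNSATISFIABLE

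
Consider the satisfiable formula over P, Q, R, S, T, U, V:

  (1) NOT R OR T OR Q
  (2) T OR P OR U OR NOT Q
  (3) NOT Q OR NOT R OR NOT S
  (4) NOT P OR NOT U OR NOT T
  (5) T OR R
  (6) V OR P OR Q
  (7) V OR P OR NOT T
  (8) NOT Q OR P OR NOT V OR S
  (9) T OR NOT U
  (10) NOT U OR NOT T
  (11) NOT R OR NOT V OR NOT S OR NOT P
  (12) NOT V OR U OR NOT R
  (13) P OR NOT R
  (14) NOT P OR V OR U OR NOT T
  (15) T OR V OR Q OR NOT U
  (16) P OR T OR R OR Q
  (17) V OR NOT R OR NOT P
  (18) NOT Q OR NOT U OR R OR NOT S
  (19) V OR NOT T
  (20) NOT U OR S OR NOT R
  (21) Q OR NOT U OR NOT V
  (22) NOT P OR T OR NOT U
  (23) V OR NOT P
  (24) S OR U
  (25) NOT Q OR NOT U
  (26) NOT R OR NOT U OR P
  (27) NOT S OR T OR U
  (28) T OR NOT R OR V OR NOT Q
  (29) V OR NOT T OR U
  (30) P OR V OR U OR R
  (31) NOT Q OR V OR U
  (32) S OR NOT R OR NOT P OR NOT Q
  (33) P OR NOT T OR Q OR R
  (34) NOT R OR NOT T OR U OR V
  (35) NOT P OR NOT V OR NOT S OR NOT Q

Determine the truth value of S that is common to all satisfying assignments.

True

Suppose S = false.
(U) alone gives U = true.
(T) alone gives T = true.
But (NOT T) is also a unit clause — contradiction.
So every satisfying assignment has S = True.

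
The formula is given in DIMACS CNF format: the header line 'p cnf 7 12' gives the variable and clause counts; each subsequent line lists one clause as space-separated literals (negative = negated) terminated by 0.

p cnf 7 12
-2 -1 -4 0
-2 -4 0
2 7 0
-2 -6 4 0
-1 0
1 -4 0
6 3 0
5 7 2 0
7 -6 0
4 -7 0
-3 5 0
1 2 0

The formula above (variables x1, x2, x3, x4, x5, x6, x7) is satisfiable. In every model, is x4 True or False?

Suppose x4 = True.
(¬x2) alone gives x2 = False.
(x7) alone gives x7 = True.
(¬x1) alone gives x1 = False.
But (x1) is also a unit clause — contradiction.
So every satisfying assignment has x4 = False.

False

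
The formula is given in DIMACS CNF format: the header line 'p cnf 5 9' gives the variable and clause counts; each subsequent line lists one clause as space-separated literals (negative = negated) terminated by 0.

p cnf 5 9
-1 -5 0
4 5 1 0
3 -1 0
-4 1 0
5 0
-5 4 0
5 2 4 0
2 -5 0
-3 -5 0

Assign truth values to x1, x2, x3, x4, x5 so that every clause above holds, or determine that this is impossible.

(x5) alone gives x5 = True.
(¬x1) alone gives x1 = False.
(¬x4) alone gives x4 = False.
That conflicts with the unit clause (x4).

UNSATISFIABLE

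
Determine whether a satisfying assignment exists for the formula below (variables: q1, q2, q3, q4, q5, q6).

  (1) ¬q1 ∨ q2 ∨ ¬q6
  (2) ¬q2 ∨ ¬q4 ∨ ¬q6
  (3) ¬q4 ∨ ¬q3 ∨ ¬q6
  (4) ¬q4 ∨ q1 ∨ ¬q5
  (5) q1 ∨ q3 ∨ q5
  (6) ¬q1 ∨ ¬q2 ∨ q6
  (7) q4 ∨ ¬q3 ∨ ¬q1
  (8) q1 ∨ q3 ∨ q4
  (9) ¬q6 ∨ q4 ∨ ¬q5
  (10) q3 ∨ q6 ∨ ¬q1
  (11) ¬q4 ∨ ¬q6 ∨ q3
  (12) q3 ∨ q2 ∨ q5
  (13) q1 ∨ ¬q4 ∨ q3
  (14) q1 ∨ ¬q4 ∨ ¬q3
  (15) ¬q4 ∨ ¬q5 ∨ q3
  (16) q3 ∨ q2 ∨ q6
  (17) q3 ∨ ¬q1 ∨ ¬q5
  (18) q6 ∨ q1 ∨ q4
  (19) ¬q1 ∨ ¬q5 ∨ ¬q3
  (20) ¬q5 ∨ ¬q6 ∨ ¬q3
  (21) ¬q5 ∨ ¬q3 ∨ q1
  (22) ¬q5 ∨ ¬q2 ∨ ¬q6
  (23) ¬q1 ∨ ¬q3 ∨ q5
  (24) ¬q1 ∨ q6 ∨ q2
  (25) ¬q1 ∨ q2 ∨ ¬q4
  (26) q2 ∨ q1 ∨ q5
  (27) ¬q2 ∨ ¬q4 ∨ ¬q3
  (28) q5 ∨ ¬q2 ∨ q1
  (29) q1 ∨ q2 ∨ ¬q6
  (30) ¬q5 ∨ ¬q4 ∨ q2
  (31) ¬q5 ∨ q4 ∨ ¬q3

Satisfiable

Try q1 = True.
Try q2 = True.
From the singleton clause (q6), q6 = True.
From the singleton clause (¬q4), q4 = False.
From the singleton clause (¬q3), q3 = False.
From the singleton clause (¬q5), q5 = False.
This assignment satisfies each clause.
A satisfying assignment: q1=True; q2=True; q3=False; q4=False; q5=False; q6=True.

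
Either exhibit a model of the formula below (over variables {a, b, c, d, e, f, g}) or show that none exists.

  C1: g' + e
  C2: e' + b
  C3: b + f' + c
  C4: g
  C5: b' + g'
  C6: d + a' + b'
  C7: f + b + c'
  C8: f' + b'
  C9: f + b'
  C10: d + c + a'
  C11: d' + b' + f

UNSATISFIABLE

(g) alone gives g = 1.
(e) alone gives e = 1.
(b) alone gives b = 1.
That conflicts with the unit clause (b').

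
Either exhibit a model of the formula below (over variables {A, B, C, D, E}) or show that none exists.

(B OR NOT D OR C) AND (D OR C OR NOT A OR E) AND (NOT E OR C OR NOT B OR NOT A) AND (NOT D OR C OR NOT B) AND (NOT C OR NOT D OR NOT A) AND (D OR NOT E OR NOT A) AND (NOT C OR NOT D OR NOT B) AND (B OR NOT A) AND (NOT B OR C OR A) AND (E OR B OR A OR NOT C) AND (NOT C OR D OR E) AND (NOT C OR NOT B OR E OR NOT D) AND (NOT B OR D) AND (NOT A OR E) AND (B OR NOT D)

Branch on B: set B = false.
Unit clause (NOT A) forces A = false.
Unit clause (NOT D) forces D = false.
Branch on E: set E = true.
Every clause is now satisfied; C is unconstrained.

A: false; B: false; C: true; D: false; E: true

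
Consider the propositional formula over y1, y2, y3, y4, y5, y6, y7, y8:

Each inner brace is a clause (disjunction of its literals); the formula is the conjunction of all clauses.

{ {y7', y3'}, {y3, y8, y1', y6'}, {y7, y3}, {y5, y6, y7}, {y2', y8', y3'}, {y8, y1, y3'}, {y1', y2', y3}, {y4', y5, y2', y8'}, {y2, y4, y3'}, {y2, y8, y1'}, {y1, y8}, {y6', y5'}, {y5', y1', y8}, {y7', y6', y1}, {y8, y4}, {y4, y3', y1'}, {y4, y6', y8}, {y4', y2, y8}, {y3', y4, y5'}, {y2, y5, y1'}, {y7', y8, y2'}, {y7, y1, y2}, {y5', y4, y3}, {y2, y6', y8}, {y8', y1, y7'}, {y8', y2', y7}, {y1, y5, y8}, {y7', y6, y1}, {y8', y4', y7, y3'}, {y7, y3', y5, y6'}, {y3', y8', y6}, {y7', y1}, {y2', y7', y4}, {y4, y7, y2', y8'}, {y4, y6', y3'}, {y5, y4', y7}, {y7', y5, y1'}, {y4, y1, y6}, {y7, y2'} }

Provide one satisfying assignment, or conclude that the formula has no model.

Try y7 = 1.
The clause (y3') is unit, so y3 = 0.
The clause (y1) is unit, so y1 = 1.
The clause (y2') is unit, so y2 = 0.
The clause (y8) is unit, so y8 = 1.
The clause (y5) is unit, so y5 = 1.
The clause (y6') is unit, so y6 = 0.
The clause (y4) is unit, so y4 = 1.
This assignment satisfies each clause.

y1 ↦ 1; y2 ↦ 0; y3 ↦ 0; y4 ↦ 1; y5 ↦ 1; y6 ↦ 0; y7 ↦ 1; y8 ↦ 1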